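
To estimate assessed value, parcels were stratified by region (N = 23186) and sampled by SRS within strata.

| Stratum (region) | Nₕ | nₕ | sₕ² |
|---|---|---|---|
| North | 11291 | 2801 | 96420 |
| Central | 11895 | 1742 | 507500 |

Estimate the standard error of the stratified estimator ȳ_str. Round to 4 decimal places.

8.4609

Var(ȳ_str) = Σₕ Wₕ²(1 − fₕ)sₕ²/nₕ with Wₕ = Nₕ/N, N = 23186.
North: Wₕ = 0.48697490; term = 0.48697490²·(1 − 0.24807369)·96420/2801 = 6.13822.
Central: Wₕ = 0.51302510; term = 0.51302510²·(1 − 0.14644809)·507500/1742 = 65.447802.
Sum = 71.586022.
SE = √(71.586022) = 8.4609.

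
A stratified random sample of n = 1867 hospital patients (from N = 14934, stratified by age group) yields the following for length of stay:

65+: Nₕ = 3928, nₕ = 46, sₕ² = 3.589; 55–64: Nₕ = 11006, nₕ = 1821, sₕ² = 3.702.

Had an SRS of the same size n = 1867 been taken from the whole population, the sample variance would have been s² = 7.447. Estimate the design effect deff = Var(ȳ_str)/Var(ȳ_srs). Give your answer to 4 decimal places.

1.7925

Var(ȳ_str) = Σ Wₕ²(1−fₕ)sₕ²/nₕ with Wₕ = Nₕ/14934:
  65+: (3928/14934)²·(1−46/3928)·3.589/46 = 0.0053344585
  55–64: (11006/14934)²·(1−1821/11006)·3.702/1821 = 9.2147349 × 10^-4
  → Var(ȳ_str) = 0.006255932.
Var(ȳ_srs) = (1 − 1867/14934)·7.447/1867 = 0.0034900912.
deff = 0.006255932 / 0.0034900912 = 1.7925.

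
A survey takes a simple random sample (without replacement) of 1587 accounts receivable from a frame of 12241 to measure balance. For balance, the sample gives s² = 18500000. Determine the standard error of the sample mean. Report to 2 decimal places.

Under SRS without replacement, Var(ȳ) = (1 − f)·s²/n with f = n/N = 1587/12241 = 0.12964627.
Var(ȳ) = (1 − 0.12964627)·18500000/1587 = 0.87035373·11657.215 = 10145.9.
SE(ȳ) = √(10145.9) = 100.73.

100.73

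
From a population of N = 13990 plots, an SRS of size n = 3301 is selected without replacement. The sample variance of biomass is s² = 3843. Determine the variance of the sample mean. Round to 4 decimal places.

Under SRS without replacement, Var(ȳ) = (1 − f)·s²/n with f = n/N = 3301/13990 = 0.23595425.
Var(ȳ) = (1 − 0.23595425)·3843/3301 = 0.76404575·1.1641927 = 0.88949646.

0.8895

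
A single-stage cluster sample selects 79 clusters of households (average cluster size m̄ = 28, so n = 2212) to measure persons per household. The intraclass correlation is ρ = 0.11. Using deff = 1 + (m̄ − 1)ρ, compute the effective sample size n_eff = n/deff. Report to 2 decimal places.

deff = 1 + (28 − 1)·0.11 = 1 + 2.97 = 3.97.
n_eff = 2212 / 3.97 = 557.18.

557.18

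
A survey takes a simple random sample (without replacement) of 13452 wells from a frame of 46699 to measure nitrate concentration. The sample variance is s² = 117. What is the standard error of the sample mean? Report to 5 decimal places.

Under SRS without replacement, Var(ȳ) = (1 − f)·s²/n with f = n/N = 13452/46699 = 0.28805756.
Var(ȳ) = (1 − 0.28805756)·117/13452 = 0.71194244·0.0086975914 = 0.0061921845.
SE(ȳ) = √(0.0061921845) = 0.07869.

0.07869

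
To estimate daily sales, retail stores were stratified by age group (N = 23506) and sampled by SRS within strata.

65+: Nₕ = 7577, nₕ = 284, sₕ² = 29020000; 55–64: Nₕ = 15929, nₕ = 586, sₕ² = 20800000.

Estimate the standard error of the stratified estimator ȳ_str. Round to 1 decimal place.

Var(ȳ_str) = Σₕ Wₕ²(1 − fₕ)sₕ²/nₕ with Wₕ = Nₕ/N, N = 23506.
65+: Wₕ = 0.32234323; term = 0.32234323²·(1 − 0.03748185)·29020000/284 = 10219.393.
55–64: Wₕ = 0.67765677; term = 0.67765677²·(1 − 0.03678825)·20800000/586 = 15700.268.
Sum = 25919.661.
SE = √(25919.661) = 161.0.

161.0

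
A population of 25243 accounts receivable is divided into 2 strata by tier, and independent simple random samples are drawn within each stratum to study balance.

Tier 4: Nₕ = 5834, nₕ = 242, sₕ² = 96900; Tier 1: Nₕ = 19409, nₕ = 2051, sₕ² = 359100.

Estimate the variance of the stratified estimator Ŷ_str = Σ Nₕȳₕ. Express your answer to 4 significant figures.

Var(Ŷ_str) = Σₕ Nₕ²(1 − fₕ)sₕ²/nₕ.
Tier 4: 5834²·(1 − 242/5834)·96900/242 = 1.3062972 × 10^10.
Tier 1: 19409²·(1 − 2051/19409)·359100/2051 = 5.8986495 × 10^10.
Sum = 7.2049467 × 10^10.

7.205 × 10^10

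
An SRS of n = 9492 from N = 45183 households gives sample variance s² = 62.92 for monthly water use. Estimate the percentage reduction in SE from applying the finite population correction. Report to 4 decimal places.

f = n/N = 9492/45183 = 0.21007901.
SE_no-fpc = √(s²/n) = 0.081417074; SE_fpc = √((1−f)s²/n) = 0.07236146.
Ratio = √(1−f) = 0.88877499. Reduction = 100·(1 − 0.88877499) = 11.1225%.

11.1225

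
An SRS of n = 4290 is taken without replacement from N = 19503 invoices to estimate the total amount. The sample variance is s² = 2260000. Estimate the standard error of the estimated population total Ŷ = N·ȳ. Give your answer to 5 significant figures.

Var(Ŷ) = N²·Var(ȳ) = N²·(1 − n/N)·s²/n.
f = 4290/19503 = 0.21996616; Var(ȳ) = 0.78003384·2260000/4290 = 410.92692.
Var(Ŷ) = 19503² · 410.92692 = 1.5630304 × 10^11.
SE(Ŷ) = √(1.5630304 × 10^11) = 395350.

395350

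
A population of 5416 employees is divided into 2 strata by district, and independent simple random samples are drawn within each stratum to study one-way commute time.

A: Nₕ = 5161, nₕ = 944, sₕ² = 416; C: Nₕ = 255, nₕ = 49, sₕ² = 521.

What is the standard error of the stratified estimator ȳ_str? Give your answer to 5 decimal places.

Var(ȳ_str) = Σₕ Wₕ²(1 − fₕ)sₕ²/nₕ with Wₕ = Nₕ/N, N = 5416.
A: Wₕ = 0.95291728; term = 0.95291728²·(1 − 0.18291029)·416/944 = 0.32696516.
C: Wₕ = 0.04708272; term = 0.04708272²·(1 − 0.19215686)·521/49 = 0.019041087.
Sum = 0.34600625.
SE = √(0.34600625) = 0.58822.

0.58822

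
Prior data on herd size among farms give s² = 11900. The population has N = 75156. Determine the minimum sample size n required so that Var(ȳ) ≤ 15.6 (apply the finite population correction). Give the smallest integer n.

Without fpc, n₀ = s²/D = 11900/15.6 = 762.8205.
With fpc, (1 − n/N)·s²/n ≤ D requires n ≥ n₀/(1 + n₀/N) = 762.8205/(1 + 762.8205/75156) = 755.1558.
Rounding up, n = 756.

756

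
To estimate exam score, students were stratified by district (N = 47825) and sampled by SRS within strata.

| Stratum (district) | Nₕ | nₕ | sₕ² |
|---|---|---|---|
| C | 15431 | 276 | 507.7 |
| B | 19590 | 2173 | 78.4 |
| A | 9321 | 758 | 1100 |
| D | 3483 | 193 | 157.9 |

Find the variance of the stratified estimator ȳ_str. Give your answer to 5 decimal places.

0.24820

Var(ȳ_str) = Σₕ Wₕ²(1 − fₕ)sₕ²/nₕ with Wₕ = Nₕ/N, N = 47825.
C: Wₕ = 0.32265551; term = 0.32265551²·(1 − 0.01788607)·507.7/276 = 0.18807806.
B: Wₕ = 0.40961840; term = 0.40961840²·(1 − 0.11092394)·78.4/2173 = 0.0053821298.
A: Wₕ = 0.19489807; term = 0.19489807²·(1 − 0.08132175)·1100/758 = 0.050640965.
D: Wₕ = 0.07282802; term = 0.07282802²·(1 − 0.05541200)·157.9/193 = 0.0040988709.
Sum = 0.24820003.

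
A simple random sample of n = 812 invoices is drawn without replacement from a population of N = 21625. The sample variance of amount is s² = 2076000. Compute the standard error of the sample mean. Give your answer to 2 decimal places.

Under SRS without replacement, Var(ȳ) = (1 − f)·s²/n with f = n/N = 812/21625 = 0.03754913.
Var(ȳ) = (1 − 0.03754913)·2076000/812 = 0.96245087·2556.6502 = 2460.6502.
SE(ȳ) = √(2460.6502) = 49.60.

49.60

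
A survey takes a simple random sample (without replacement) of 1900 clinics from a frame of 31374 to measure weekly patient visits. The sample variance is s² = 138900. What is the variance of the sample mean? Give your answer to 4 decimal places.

68.6780

Under SRS without replacement, Var(ȳ) = (1 − f)·s²/n with f = n/N = 1900/31374 = 0.06055970.
Var(ȳ) = (1 − 0.06055970)·138900/1900 = 0.93944030·73.105263 = 68.67803.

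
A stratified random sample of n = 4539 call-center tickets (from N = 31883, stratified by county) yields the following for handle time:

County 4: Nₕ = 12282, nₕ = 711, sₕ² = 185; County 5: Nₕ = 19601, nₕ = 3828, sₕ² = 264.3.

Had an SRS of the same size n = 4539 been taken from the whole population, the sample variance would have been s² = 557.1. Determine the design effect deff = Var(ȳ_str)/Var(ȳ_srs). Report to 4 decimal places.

Var(ȳ_str) = Σ Wₕ²(1−fₕ)sₕ²/nₕ with Wₕ = Nₕ/31883:
  County 4: (12282/31883)²·(1−711/12282)·185/711 = 0.036376738
  County 5: (19601/31883)²·(1−3828/19601)·264.3/3828 = 0.020999038
  → Var(ȳ_str) = 0.057375776.
Var(ȳ_srs) = (1 − 4539/31883)·557.1/4539 = 0.10526302.
deff = 0.057375776 / 0.10526302 = 0.5451.

0.5451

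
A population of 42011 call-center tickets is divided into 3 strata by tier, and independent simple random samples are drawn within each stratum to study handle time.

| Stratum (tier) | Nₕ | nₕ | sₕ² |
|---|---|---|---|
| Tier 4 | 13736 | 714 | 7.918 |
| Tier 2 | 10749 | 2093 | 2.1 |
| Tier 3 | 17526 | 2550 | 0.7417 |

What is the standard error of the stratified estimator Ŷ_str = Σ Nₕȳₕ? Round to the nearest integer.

Var(Ŷ_str) = Σₕ Nₕ²(1 − fₕ)sₕ²/nₕ.
Tier 4: 13736²·(1 − 714/13736)·7.918/714 = 1.9836053 × 10^6.
Tier 2: 10749²·(1 − 2093/10749)·2.1/2093 = 93354.526.
Tier 3: 17526²·(1 − 2550/17526)·0.7417/2550 = 76342.563.
Sum = 2.1533024 × 10^6.
SE = √(2.1533024 × 10^6) = 1467.

1467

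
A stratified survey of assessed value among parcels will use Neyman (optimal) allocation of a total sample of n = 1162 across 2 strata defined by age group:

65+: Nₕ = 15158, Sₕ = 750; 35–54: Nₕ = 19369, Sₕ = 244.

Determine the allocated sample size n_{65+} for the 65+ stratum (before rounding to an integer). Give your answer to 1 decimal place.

820.8

Neyman allocation: nₕ = n·NₕSₕ / Σⱼ NⱼSⱼ.
Σ NⱼSⱼ = 15158·750 + 19369·244 = 1.6094536 × 10^7.
n_{65+} = 1162·15158·750 / (1.6094536 × 10^7) = 820.8.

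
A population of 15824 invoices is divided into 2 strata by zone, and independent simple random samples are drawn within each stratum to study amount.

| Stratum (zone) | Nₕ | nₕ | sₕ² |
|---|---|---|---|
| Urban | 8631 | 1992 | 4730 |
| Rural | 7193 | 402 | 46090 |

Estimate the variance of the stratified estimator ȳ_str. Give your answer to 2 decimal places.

Var(ȳ_str) = Σₕ Wₕ²(1 − fₕ)sₕ²/nₕ with Wₕ = Nₕ/N, N = 15824.
Urban: Wₕ = 0.54543731; term = 0.54543731²·(1 − 0.23079597)·4730/1992 = 0.54337924.
Rural: Wₕ = 0.45456269; term = 0.45456269²·(1 − 0.05588767)·46090/402 = 22.366184.
Sum = 22.909563.

22.91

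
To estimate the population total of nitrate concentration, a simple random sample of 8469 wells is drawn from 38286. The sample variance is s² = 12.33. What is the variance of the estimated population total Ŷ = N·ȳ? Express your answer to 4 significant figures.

1.662 × 10^6

Var(Ŷ) = N²·Var(ȳ) = N²·(1 − n/N)·s²/n.
f = 8469/38286 = 0.22120357; Var(ȳ) = 0.77879643·12.33/8469 = 0.0011338481.
Var(Ŷ) = 38286² · 0.0011338481 = 1.6620147 × 10^6.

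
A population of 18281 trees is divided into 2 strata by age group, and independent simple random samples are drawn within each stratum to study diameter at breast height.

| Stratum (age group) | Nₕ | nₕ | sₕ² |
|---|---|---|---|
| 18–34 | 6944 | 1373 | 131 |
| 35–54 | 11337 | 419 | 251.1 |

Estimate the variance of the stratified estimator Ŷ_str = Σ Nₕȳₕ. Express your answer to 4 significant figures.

7.787 × 10^7

Var(Ŷ_str) = Σₕ Nₕ²(1 − fₕ)sₕ²/nₕ.
18–34: 6944²·(1 − 1373/6944)·131/1373 = 3.6909965 × 10^6.
35–54: 11337²·(1 − 419/11337)·251.1/419 = 7.4177796 × 10^7.
Sum = 7.7868793 × 10^7.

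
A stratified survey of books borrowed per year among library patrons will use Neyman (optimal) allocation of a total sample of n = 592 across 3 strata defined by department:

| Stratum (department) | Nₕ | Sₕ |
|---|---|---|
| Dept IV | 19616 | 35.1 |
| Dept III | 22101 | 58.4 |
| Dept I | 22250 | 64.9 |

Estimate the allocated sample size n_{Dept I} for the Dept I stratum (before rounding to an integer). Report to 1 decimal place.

249.7

Neyman allocation: nₕ = n·NₕSₕ / Σⱼ NⱼSⱼ.
Σ NⱼSⱼ = 19616·35.1 + 22101·58.4 + 22250·64.9 = 3.423245 × 10^6.
n_{Dept I} = 592·22250·64.9 / (3.423245 × 10^6) = 249.7.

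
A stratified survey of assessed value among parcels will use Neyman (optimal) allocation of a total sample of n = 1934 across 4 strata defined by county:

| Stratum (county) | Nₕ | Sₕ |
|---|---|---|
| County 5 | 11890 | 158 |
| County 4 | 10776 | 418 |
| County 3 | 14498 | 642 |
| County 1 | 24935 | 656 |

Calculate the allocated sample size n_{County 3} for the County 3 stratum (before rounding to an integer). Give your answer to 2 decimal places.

Neyman allocation: nₕ = n·NₕSₕ / Σⱼ NⱼSⱼ.
Σ NⱼSⱼ = 11890·158 + 10776·418 + 14498·642 + 24935·656 = 3.2048064 × 10^7.
n_{County 3} = 1934·14498·642 / (3.2048064 × 10^7) = 561.69.

561.69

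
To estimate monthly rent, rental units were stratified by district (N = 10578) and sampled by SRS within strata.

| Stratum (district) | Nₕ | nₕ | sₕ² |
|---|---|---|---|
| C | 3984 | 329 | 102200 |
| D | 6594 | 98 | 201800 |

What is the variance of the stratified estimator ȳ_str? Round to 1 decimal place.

Var(ȳ_str) = Σₕ Wₕ²(1 − fₕ)sₕ²/nₕ with Wₕ = Nₕ/N, N = 10578.
C: Wₕ = 0.37663074; term = 0.37663074²·(1 − 0.08258032)·102200/329 = 40.425424.
D: Wₕ = 0.62336926; term = 0.62336926²·(1 − 0.01486200)·201800/98 = 788.28438.
Sum = 828.7098.

828.7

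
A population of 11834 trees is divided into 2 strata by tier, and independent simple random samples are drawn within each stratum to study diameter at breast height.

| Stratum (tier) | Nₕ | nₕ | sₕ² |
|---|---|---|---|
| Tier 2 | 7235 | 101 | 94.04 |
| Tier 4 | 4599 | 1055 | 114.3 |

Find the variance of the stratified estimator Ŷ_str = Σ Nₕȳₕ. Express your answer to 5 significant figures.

4.9824 × 10^7

Var(Ŷ_str) = Σₕ Nₕ²(1 − fₕ)sₕ²/nₕ.
Tier 2: 7235²·(1 − 101/7235)·94.04/101 = 4.805769 × 10^7.
Tier 4: 4599²·(1 − 1055/4599)·114.3/1055 = 1.7658381 × 10^6.
Sum = 4.9823528 × 10^7.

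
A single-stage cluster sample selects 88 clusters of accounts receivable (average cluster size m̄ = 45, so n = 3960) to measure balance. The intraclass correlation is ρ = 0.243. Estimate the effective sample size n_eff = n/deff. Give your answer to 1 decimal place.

deff = 1 + (45 − 1)·0.243 = 1 + 10.692 = 11.692.
n_eff = 3960 / 11.692 = 338.7.

338.7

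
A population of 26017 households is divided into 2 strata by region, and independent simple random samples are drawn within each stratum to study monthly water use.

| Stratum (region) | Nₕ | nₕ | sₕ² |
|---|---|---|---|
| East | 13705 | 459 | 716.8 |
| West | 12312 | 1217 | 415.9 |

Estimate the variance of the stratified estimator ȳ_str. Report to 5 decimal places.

Var(ȳ_str) = Σₕ Wₕ²(1 − fₕ)sₕ²/nₕ with Wₕ = Nₕ/N, N = 26017.
East: Wₕ = 0.52677096; term = 0.52677096²·(1 − 0.03349143)·716.8/459 = 0.418827.
West: Wₕ = 0.47322904; term = 0.47322904²·(1 − 0.09884665)·415.9/1217 = 0.06896676.
Sum = 0.48779376.

0.48779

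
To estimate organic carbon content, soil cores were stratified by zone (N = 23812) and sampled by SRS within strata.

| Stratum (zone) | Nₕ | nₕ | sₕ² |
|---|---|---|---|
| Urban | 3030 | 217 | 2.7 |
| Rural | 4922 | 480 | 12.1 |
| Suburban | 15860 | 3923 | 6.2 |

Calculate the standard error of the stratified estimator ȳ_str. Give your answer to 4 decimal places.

0.0411

Var(ȳ_str) = Σₕ Wₕ²(1 − fₕ)sₕ²/nₕ with Wₕ = Nₕ/N, N = 23812.
Urban: Wₕ = 0.12724677; term = 0.12724677²·(1 − 0.07161716)·2.7/217 = 1.8703576 × 10^-4.
Rural: Wₕ = 0.20670250; term = 0.20670250²·(1 − 0.09752133)·12.1/480 = 9.7201406 × 10^-4.
Suburban: Wₕ = 0.66605073; term = 0.66605073²·(1 − 0.24735183)·6.2/3923 = 5.2769139 × 10^-4.
Sum = 0.0016867412.
SE = √(0.0016867412) = 0.0411.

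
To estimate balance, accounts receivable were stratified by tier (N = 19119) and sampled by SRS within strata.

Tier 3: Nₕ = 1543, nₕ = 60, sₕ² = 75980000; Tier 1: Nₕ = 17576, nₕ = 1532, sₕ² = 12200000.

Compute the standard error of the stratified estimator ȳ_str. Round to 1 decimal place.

118.6

Var(ȳ_str) = Σₕ Wₕ²(1 − fₕ)sₕ²/nₕ with Wₕ = Nₕ/N, N = 19119.
Tier 3: Wₕ = 0.08070506; term = 0.08070506²·(1 − 0.03888529)·75980000/60 = 7927.2904.
Tier 1: Wₕ = 0.91929494; term = 0.91929494²·(1 − 0.08716431)·12200000/1532 = 6143.3239.
Sum = 14070.614.
SE = √(14070.614) = 118.6.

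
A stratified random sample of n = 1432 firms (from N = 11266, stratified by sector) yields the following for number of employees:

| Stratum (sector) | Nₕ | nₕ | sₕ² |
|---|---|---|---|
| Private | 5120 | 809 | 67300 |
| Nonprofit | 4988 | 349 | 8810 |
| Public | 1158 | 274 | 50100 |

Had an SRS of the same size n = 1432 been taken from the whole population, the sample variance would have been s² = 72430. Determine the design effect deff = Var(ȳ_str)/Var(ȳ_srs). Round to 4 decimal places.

0.4653

Var(ȳ_str) = Σ Wₕ²(1−fₕ)sₕ²/nₕ with Wₕ = Nₕ/11266:
  Private: (5120/11266)²·(1−809/5120)·67300/809 = 14.466885
  Nonprofit: (4988/11266)²·(1−349/4988)·8810/349 = 4.602161
  Public: (1158/11266)²·(1−274/1158)·50100/274 = 1.4747163
  → Var(ȳ_str) = 20.543762.
Var(ȳ_srs) = (1 − 1432/11266)·72430/1432 = 44.15053.
deff = 20.543762 / 44.15053 = 0.4653.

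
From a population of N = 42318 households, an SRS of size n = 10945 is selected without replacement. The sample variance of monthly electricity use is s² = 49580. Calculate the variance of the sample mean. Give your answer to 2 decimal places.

3.36

Under SRS without replacement, Var(ȳ) = (1 − f)·s²/n with f = n/N = 10945/42318 = 0.25863699.
Var(ȳ) = (1 − 0.25863699)·49580/10945 = 0.74136301·4.5299223 = 3.3583169.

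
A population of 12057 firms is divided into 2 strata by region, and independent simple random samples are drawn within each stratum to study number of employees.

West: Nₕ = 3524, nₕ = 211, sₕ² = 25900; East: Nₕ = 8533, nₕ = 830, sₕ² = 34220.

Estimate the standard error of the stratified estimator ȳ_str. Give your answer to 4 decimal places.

Var(ȳ_str) = Σₕ Wₕ²(1 − fₕ)sₕ²/nₕ with Wₕ = Nₕ/N, N = 12057.
West: Wₕ = 0.29227834; term = 0.29227834²·(1 − 0.05987514)·25900/211 = 9.8581659.
East: Wₕ = 0.70772166; term = 0.70772166²·(1 − 0.09726942)·34220/830 = 18.641679.
Sum = 28.499845.
SE = √(28.499845) = 5.3385.

5.3385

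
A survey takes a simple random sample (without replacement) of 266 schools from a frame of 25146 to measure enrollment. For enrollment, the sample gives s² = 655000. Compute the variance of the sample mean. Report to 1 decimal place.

Under SRS without replacement, Var(ȳ) = (1 − f)·s²/n with f = n/N = 266/25146 = 0.01057822.
Var(ȳ) = (1 − 0.01057822)·655000/266 = 0.98942178·2462.406 = 2436.3581.

2436.4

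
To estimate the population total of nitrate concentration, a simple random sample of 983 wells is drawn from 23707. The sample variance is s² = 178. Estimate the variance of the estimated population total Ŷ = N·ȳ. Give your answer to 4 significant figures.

9.755 × 10^7

Var(Ŷ) = N²·Var(ȳ) = N²·(1 − n/N)·s²/n.
f = 983/23707 = 0.04146455; Var(ȳ) = 0.95853545·178/983 = 0.17357.
Var(Ŷ) = 23707² · 0.17357 = 9.7550132 × 10^7.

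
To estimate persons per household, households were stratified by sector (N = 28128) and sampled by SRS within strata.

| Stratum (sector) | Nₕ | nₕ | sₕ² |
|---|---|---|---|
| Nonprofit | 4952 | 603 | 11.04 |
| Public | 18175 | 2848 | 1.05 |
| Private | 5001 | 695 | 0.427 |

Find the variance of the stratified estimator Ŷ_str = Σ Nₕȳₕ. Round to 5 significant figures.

510230

Var(Ŷ_str) = Σₕ Nₕ²(1 − fₕ)sₕ²/nₕ.
Nonprofit: 4952²·(1 − 603/4952)·11.04/603 = 394295.49.
Public: 18175²·(1 − 2848/18175)·1.05/2848 = 102702.47.
Private: 5001²·(1 − 695/5001)·0.427/695 = 13230.43.
Sum = 510228.39.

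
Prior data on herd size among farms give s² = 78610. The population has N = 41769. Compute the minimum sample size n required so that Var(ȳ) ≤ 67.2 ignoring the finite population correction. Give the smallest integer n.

Without fpc, n₀ = s²/D = 78610/67.2 = 1169.7917.
Rounding up, n = 1170.

1170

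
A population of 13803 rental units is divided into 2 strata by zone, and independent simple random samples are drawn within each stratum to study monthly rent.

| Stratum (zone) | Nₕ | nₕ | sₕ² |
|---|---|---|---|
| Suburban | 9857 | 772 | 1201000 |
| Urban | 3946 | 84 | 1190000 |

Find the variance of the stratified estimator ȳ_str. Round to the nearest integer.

Var(ȳ_str) = Σₕ Wₕ²(1 − fₕ)sₕ²/nₕ with Wₕ = Nₕ/N, N = 13803.
Suburban: Wₕ = 0.71412012; term = 0.71412012²·(1 − 0.07831998)·1201000/772 = 731.2206.
Urban: Wₕ = 0.28587988; term = 0.28587988²·(1 − 0.02128738)·1190000/84 = 1133.1569.
Sum = 1864.3775.

1864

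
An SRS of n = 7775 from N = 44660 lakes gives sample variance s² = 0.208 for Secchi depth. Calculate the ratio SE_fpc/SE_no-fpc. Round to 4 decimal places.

f = n/N = 7775/44660 = 0.17409315.
SE_no-fpc = √(s²/n) = 0.0051722733; SE_fpc = √((1−f)s²/n) = 0.0047005319.
Ratio = √(1−f) = 0.90879417.

0.9088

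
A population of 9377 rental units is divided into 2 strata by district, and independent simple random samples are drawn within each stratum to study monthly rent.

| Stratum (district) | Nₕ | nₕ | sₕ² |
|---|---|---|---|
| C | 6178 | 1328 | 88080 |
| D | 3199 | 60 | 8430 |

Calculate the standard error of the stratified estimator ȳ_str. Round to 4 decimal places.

6.2167

Var(ȳ_str) = Σₕ Wₕ²(1 − fₕ)sₕ²/nₕ with Wₕ = Nₕ/N, N = 9377.
C: Wₕ = 0.65884611; term = 0.65884611²·(1 − 0.21495630)·88080/1328 = 22.601697.
D: Wₕ = 0.34115389; term = 0.34115389²·(1 − 0.01875586)·8430/60 = 16.045529.
Sum = 38.647226.
SE = √(38.647226) = 6.2167.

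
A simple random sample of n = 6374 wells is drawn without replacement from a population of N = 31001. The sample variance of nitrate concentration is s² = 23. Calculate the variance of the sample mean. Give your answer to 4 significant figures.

Under SRS without replacement, Var(ȳ) = (1 − f)·s²/n with f = n/N = 6374/31001 = 0.20560627.
Var(ȳ) = (1 − 0.20560627)·23/6374 = 0.79439373·0.0036084092 = 0.0028664976.

0.002866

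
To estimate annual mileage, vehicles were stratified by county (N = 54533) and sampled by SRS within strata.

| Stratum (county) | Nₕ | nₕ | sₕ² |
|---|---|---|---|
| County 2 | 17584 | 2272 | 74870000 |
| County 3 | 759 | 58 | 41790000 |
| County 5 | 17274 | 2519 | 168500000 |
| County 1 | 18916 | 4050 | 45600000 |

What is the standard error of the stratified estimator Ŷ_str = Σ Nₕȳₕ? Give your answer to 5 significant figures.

Var(Ŷ_str) = Σₕ Nₕ²(1 − fₕ)sₕ²/nₕ.
County 2: 17584²·(1 − 2272/17584)·74870000/2272 = 8.8725632 × 10^12.
County 3: 759²·(1 − 58/759)·41790000/58 = 3.8335768 × 10^11.
County 5: 17274²·(1 − 2519/17274)·168500000/2519 = 1.7049195 × 10^13.
County 1: 18916²·(1 − 4050/18916)·45600000/4050 = 3.1661629 × 10^12.
Sum = 2.9471279 × 10^13.
SE = √(2.9471279 × 10^13) = 5.4287 × 10^6.

5.4287 × 10^6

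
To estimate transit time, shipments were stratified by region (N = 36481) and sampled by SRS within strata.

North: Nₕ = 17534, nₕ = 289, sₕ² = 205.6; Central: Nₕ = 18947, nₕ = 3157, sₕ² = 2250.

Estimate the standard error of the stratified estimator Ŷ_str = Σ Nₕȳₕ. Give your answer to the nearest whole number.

20696

Var(Ŷ_str) = Σₕ Nₕ²(1 − fₕ)sₕ²/nₕ.
North: 17534²·(1 − 289/17534)·205.6/289 = 2.1511439 × 10^8.
Central: 18947²·(1 − 3157/18947)·2250/3157 = 2.1322127 × 10^8.
Sum = 4.2833566 × 10^8.
SE = √(4.2833566 × 10^8) = 20696.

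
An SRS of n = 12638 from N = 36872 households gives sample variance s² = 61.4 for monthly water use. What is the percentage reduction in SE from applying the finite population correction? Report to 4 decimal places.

f = n/N = 12638/36872 = 0.34275331.
SE_no-fpc = √(s²/n) = 0.069701963; SE_fpc = √((1−f)s²/n) = 0.056507906.
Ratio = √(1−f) = 0.81070753. Reduction = 100·(1 − 0.81070753) = 18.9292%.

18.9292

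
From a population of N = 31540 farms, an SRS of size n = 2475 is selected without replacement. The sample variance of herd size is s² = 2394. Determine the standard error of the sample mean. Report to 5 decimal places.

Under SRS without replacement, Var(ȳ) = (1 − f)·s²/n with f = n/N = 2475/31540 = 0.07847178.
Var(ȳ) = (1 − 0.07847178)·2394/2475 = 0.92152822·0.96727273 = 0.89136911.
SE(ȳ) = √(0.89136911) = 0.94412.

0.94412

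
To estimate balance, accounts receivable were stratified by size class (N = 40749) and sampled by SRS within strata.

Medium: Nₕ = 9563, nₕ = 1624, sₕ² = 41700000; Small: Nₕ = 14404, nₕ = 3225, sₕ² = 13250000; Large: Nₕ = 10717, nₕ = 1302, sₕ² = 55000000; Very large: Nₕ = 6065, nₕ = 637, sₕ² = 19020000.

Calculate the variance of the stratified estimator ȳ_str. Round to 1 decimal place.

4731.3

Var(ȳ_str) = Σₕ Wₕ²(1 − fₕ)sₕ²/nₕ with Wₕ = Nₕ/N, N = 40749.
Medium: Wₕ = 0.23468061; term = 0.23468061²·(1 − 0.16982119)·41700000/1624 = 1174.0216.
Small: Wₕ = 0.35348107; term = 0.35348107²·(1 − 0.22389614)·13250000/3225 = 398.41742.
Large: Wₕ = 0.26300032; term = 0.26300032²·(1 − 0.12148922)·55000000/1302 = 2566.9142.
Very large: Wₕ = 0.14883801; term = 0.14883801²·(1 − 0.10502885)·19020000/637 = 591.98106.
Sum = 4731.3343.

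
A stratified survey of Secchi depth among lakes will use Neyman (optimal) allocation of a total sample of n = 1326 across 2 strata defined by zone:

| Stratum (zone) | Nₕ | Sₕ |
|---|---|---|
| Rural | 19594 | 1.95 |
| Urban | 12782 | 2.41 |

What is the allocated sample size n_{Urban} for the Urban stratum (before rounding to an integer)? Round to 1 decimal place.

591.9

Neyman allocation: nₕ = n·NₕSₕ / Σⱼ NⱼSⱼ.
Σ NⱼSⱼ = 19594·1.95 + 12782·2.41 = 69012.92.
n_{Urban} = 1326·12782·2.41 / 69012.92 = 591.9.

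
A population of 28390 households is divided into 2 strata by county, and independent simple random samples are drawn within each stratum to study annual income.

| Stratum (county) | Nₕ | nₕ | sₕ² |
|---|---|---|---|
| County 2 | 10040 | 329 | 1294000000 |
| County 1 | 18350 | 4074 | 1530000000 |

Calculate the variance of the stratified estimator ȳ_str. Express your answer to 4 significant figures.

Var(ȳ_str) = Σₕ Wₕ²(1 − fₕ)sₕ²/nₕ with Wₕ = Nₕ/N, N = 28390.
County 2: Wₕ = 0.35364565; term = 0.35364565²·(1 − 0.03276892)·1294000000/329 = 475778.99.
County 1: Wₕ = 0.64635435; term = 0.64635435²·(1 − 0.22201635)·1530000000/4074 = 122062.49.
Sum = 597841.48.

597800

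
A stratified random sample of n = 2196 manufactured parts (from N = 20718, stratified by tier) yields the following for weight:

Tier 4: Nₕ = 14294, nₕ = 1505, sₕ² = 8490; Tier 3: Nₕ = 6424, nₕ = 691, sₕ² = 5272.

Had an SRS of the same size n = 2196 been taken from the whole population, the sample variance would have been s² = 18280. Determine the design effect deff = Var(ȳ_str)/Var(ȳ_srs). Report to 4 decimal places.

0.4108

Var(ȳ_str) = Σ Wₕ²(1−fₕ)sₕ²/nₕ with Wₕ = Nₕ/20718:
  Tier 4: (14294/20718)²·(1−1505/14294)·8490/1505 = 2.4025138
  Tier 3: (6424/20718)²·(1−691/6424)·5272/691 = 0.65461985
  → Var(ȳ_str) = 3.0571337.
Var(ȳ_srs) = (1 − 2196/20718)·18280/2196 = 7.4419013.
deff = 3.0571337 / 7.4419013 = 0.4108.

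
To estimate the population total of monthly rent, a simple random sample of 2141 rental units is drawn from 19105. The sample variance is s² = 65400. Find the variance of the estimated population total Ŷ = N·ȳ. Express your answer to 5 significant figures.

Var(Ŷ) = N²·Var(ȳ) = N²·(1 − n/N)·s²/n.
f = 2141/19105 = 0.11206490; Var(ȳ) = 0.88793510·65400/2141 = 27.123286.
Var(Ŷ) = 19105² · 27.123286 = 9.9000272 × 10^9.

9.9000 × 10^9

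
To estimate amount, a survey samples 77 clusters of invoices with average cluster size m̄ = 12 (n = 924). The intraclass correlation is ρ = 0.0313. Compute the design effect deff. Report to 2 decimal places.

1.34

deff = 1 + (12 − 1)·0.0313 = 1 + 0.3443 = 1.3443.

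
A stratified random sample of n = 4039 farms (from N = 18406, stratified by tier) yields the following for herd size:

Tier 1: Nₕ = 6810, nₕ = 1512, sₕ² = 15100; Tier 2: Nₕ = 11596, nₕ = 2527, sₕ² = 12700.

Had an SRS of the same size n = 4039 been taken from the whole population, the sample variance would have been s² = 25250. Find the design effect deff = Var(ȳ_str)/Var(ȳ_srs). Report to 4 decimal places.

0.5377

Var(ȳ_str) = Σ Wₕ²(1−fₕ)sₕ²/nₕ with Wₕ = Nₕ/18406:
  Tier 1: (6810/18406)²·(1−1512/6810)·15100/1512 = 1.0635683
  Tier 2: (11596/18406)²·(1−2527/11596)·12700/2527 = 1.5600814
  → Var(ȳ_str) = 2.6236497.
Var(ȳ_srs) = (1 − 4039/18406)·25250/4039 = 4.8797121.
deff = 2.6236497 / 4.8797121 = 0.5377.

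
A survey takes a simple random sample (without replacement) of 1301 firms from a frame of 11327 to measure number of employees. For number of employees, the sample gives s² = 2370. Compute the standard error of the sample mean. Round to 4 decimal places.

Under SRS without replacement, Var(ȳ) = (1 − f)·s²/n with f = n/N = 1301/11327 = 0.11485830.
Var(ȳ) = (1 − 0.11485830)·2370/1301 = 0.88514170·1.8216756 = 1.6124411.
SE(ȳ) = √(1.6124411) = 1.2698.

1.2698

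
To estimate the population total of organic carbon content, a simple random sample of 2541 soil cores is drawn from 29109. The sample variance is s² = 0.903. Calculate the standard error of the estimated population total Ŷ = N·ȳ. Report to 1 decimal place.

524.2

Var(Ŷ) = N²·Var(ȳ) = N²·(1 − n/N)·s²/n.
f = 2541/29109 = 0.08729259; Var(ȳ) = 0.91270741·0.903/2541 = 3.2435057 × 10^-4.
Var(Ŷ) = 29109² · (3.2435057 × 10^-4) = 274833.23.
SE(Ŷ) = √(274833.23) = 524.2.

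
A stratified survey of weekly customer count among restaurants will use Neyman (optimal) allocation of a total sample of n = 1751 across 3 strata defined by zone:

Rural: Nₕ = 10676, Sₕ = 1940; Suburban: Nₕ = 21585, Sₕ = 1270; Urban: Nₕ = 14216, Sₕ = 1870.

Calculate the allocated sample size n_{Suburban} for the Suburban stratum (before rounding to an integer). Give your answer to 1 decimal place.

642.5

Neyman allocation: nₕ = n·NₕSₕ / Σⱼ NⱼSⱼ.
Σ NⱼSⱼ = 10676·1940 + 21585·1270 + 14216·1870 = 7.470831 × 10^7.
n_{Suburban} = 1751·21585·1270 / (7.470831 × 10^7) = 642.5.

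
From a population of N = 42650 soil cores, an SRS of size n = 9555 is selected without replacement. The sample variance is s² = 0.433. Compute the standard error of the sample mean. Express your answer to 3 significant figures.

0.00593

Under SRS without replacement, Var(ȳ) = (1 − f)·s²/n with f = n/N = 9555/42650 = 0.22403283.
Var(ȳ) = (1 − 0.22403283)·0.433/9555 = 0.77596717·4.5316588 × 10^-5 = 3.5164185 × 10^-5.
SE(ȳ) = √(3.5164185 × 10^-5) = 0.00593.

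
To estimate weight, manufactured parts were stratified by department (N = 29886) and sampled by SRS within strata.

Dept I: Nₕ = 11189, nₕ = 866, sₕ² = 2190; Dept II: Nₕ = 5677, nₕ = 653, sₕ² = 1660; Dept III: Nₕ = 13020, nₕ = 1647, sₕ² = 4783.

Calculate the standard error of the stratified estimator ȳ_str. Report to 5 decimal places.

Var(ȳ_str) = Σₕ Wₕ²(1 − fₕ)sₕ²/nₕ with Wₕ = Nₕ/N, N = 29886.
Dept I: Wₕ = 0.37438935; term = 0.37438935²·(1 − 0.07739744)·2190/866 = 0.32703018.
Dept II: Wₕ = 0.18995516; term = 0.18995516²·(1 − 0.11502554)·1660/653 = 0.081176037.
Dept III: Wₕ = 0.43565549; term = 0.43565549²·(1 − 0.12649770)·4783/1647 = 0.48145668.
Sum = 0.8896629.
SE = √(0.8896629) = 0.94322.

0.94322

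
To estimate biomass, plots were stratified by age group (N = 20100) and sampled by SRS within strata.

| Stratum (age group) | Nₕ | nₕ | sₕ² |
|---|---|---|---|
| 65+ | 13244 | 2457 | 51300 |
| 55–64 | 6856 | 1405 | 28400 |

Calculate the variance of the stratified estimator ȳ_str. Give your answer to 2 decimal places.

Var(ȳ_str) = Σₕ Wₕ²(1 − fₕ)sₕ²/nₕ with Wₕ = Nₕ/N, N = 20100.
65+: Wₕ = 0.65890547; term = 0.65890547²·(1 − 0.18551797)·51300/2457 = 7.3831203.
55–64: Wₕ = 0.34109453; term = 0.34109453²·(1 − 0.20492999)·28400/1405 = 1.8698075.
Sum = 9.2529278.

9.25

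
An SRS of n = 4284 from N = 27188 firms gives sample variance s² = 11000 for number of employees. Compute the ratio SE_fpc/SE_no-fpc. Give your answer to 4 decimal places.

0.9178

f = n/N = 4284/27188 = 0.15756952.
SE_no-fpc = √(s²/n) = 1.6024025; SE_fpc = √((1−f)s²/n) = 1.4707493.
Ratio = √(1−f) = 0.91784012.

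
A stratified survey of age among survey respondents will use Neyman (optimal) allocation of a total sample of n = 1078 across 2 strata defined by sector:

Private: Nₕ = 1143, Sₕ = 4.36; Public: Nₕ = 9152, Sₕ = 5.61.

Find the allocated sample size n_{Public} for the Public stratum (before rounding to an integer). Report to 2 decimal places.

982.62

Neyman allocation: nₕ = n·NₕSₕ / Σⱼ NⱼSⱼ.
Σ NⱼSⱼ = 1143·4.36 + 9152·5.61 = 56326.2.
n_{Public} = 1078·9152·5.61 / 56326.2 = 982.62.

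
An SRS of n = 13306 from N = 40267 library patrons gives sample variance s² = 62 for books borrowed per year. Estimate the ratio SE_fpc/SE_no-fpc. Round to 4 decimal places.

0.8183

f = n/N = 13306/40267 = 0.33044428.
SE_no-fpc = √(s²/n) = 0.068260912; SE_fpc = √((1−f)s²/n) = 0.055855436.
Ratio = √(1−f) = 0.81826384.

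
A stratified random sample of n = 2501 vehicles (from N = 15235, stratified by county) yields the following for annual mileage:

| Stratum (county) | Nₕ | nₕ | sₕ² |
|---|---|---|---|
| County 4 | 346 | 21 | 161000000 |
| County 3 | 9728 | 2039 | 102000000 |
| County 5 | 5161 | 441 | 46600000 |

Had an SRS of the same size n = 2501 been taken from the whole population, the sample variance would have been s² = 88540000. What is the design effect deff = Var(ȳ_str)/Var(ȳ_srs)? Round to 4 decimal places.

1.0451

Var(ȳ_str) = Σ Wₕ²(1−fₕ)sₕ²/nₕ with Wₕ = Nₕ/15235:
  County 4: (346/15235)²·(1−21/346)·161000000/21 = 3714.3355
  County 3: (9728/15235)²·(1−2039/9728)·102000000/2039 = 16120.98
  County 5: (5161/15235)²·(1−441/5161)·46600000/441 = 11090.172
  → Var(ȳ_str) = 30925.488.
Var(ȳ_srs) = (1 − 2501/15235)·88540000/2501 = 29590.221.
deff = 30925.488 / 29590.221 = 1.0451.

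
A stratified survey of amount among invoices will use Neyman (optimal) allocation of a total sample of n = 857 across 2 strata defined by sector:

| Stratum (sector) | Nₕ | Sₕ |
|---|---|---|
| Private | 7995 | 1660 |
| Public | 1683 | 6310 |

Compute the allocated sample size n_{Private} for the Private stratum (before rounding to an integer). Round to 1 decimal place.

476.1

Neyman allocation: nₕ = n·NₕSₕ / Σⱼ NⱼSⱼ.
Σ NⱼSⱼ = 7995·1660 + 1683·6310 = 2.389143 × 10^7.
n_{Private} = 857·7995·1660 / (2.389143 × 10^7) = 476.1.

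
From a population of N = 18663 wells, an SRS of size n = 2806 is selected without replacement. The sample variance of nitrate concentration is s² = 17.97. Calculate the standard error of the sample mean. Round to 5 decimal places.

0.07376

Under SRS without replacement, Var(ȳ) = (1 − f)·s²/n with f = n/N = 2806/18663 = 0.15035096.
Var(ȳ) = (1 − 0.15035096)·17.97/2806 = 0.84964904·0.006404134 = 0.0054412663.
SE(ȳ) = √(0.0054412663) = 0.07376.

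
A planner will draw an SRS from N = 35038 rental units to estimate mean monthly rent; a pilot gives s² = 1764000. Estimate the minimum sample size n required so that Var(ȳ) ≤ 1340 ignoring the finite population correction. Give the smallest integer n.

Without fpc, n₀ = s²/D = 1764000/1340 = 1316.4179.
Rounding up, n = 1317.

1317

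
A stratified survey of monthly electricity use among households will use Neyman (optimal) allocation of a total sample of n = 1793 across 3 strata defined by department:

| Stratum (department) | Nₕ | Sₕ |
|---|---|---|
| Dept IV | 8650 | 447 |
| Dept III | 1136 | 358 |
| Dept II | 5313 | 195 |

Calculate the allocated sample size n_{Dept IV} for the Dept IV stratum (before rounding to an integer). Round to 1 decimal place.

1305.8

Neyman allocation: nₕ = n·NₕSₕ / Σⱼ NⱼSⱼ.
Σ NⱼSⱼ = 8650·447 + 1136·358 + 5313·195 = 5.309273 × 10^6.
n_{Dept IV} = 1793·8650·447 / (5.309273 × 10^6) = 1305.8.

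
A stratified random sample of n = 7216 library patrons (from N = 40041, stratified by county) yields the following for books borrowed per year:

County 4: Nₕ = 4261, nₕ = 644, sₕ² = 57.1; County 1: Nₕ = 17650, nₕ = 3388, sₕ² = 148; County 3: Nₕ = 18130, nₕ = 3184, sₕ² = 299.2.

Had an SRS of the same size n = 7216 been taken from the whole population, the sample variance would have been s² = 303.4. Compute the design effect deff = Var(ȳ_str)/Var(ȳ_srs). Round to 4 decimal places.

Var(ȳ_str) = Σ Wₕ²(1−fₕ)sₕ²/nₕ with Wₕ = Nₕ/40041:
  County 4: (4261/40041)²·(1−644/4261)·57.1/644 = 8.5231563 × 10^-4
  County 1: (17650/40041)²·(1−3388/17650)·148/3388 = 0.0068585708
  County 3: (18130/40041)²·(1−3184/18130)·299.2/3184 = 0.015881864
  → Var(ȳ_str) = 0.02359275.
Var(ȳ_srs) = (1 − 7216/40041)·303.4/7216 = 0.034468221.
deff = 0.02359275 / 0.034468221 = 0.6845.

0.6845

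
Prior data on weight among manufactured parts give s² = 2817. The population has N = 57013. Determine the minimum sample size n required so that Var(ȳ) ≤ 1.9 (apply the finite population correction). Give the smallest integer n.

1446

Without fpc, n₀ = s²/D = 2817/1.9 = 1482.6316.
With fpc, (1 − n/N)·s²/n ≤ D requires n ≥ n₀/(1 + n₀/N) = 1482.6316/(1 + 1482.6316/57013) = 1445.0528.
Rounding up, n = 1446.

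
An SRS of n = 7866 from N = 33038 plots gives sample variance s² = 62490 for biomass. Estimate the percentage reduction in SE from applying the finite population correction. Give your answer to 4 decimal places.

12.7125

f = n/N = 7866/33038 = 0.23808947.
SE_no-fpc = √(s²/n) = 2.8185665; SE_fpc = √((1−f)s²/n) = 2.4602559.
Ratio = √(1−f) = 0.87287486. Reduction = 100·(1 − 0.87287486) = 12.7125%.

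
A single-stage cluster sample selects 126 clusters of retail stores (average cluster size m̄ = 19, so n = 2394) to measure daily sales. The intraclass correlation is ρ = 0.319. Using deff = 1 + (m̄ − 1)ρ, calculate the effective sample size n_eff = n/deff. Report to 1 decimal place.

355.1

deff = 1 + (19 − 1)·0.319 = 1 + 5.742 = 6.742.
n_eff = 2394 / 6.742 = 355.1.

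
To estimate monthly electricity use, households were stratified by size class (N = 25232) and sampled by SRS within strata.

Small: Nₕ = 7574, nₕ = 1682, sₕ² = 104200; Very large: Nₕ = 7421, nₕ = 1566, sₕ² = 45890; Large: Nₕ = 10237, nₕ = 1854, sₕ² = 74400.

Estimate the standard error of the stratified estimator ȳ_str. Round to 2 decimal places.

Var(ȳ_str) = Σₕ Wₕ²(1 − fₕ)sₕ²/nₕ with Wₕ = Nₕ/N, N = 25232.
Small: Wₕ = 0.30017438; term = 0.30017438²·(1 − 0.22207552)·104200/1682 = 4.3423659.
Very large: Wₕ = 0.29411065; term = 0.29411065²·(1 − 0.21102277)·45890/1566 = 1.9999184.
Large: Wₕ = 0.40571497; term = 0.40571497²·(1 − 0.18110775)·74400/1854 = 5.4091873.
Sum = 11.751472.
SE = √(11.751472) = 3.43.

3.43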